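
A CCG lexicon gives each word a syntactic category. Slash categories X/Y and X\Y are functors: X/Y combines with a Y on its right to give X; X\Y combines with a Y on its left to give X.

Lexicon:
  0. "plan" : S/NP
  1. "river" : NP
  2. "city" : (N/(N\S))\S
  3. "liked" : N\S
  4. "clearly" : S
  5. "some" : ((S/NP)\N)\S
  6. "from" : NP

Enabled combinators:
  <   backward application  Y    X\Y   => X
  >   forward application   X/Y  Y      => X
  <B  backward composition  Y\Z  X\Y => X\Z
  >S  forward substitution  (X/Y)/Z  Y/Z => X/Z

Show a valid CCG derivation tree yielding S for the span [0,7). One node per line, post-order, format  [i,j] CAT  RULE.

[0,1] S/NP  lex  "plan"
[1,2] NP  lex  "river"
[0,2] S  >  k=1
[2,3] (N/(N\S))\S  lex  "city"
[0,3] N/(N\S)  <  k=2
[3,4] N\S  lex  "liked"
[0,4] N  >  k=3
[4,5] S  lex  "clearly"
[5,6] ((S/NP)\N)\S  lex  "some"
[4,6] (S/NP)\N  <  k=5
[0,6] S/NP  <  k=4
[6,7] NP  lex  "from"
[0,7] S  >  k=6

[0,7] S   >
  [0,6] S/NP   <
    [0,4] N   >
      [0,3] N/(N\S)   <
        [0,2] S   >
          [0,1] "plan" : S/NP
          [1,2] "river" : NP
        [2,3] "city" : (N/(N\S))\S
      [3,4] "liked" : N\S
    [4,6] (S/NP)\N   <
      [4,5] "clearly" : S
      [5,6] "some" : ((S/NP)\N)\S
  [6,7] "from" : NP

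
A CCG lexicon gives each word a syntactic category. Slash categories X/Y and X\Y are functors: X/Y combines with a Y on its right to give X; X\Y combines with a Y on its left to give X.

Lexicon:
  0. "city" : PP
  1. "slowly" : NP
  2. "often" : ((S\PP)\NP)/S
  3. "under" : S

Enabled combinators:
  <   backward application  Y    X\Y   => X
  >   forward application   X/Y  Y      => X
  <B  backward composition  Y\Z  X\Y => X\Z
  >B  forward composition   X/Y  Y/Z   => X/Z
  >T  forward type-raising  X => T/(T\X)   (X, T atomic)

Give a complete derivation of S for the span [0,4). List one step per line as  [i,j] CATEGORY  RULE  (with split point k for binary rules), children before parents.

[0,1] PP  lex  "city"
[0,1] S/(S\PP)  >T
[1,2] NP  lex  "slowly"
[2,3] ((S\PP)\NP)/S  lex  "often"
[3,4] S  lex  "under"
[2,4] (S\PP)\NP  >  k=3
[1,4] S\PP  <  k=2
[0,4] S  >  k=1

[0,4] S   >
  [0,1] S/(S\PP)   >T
    [0,1] "city" : PP
  [1,4] S\PP   <
    [1,2] "slowly" : NP
    [2,4] (S\PP)\NP   >
      [2,3] "often" : ((S\PP)\NP)/S
      [3,4] "under" : S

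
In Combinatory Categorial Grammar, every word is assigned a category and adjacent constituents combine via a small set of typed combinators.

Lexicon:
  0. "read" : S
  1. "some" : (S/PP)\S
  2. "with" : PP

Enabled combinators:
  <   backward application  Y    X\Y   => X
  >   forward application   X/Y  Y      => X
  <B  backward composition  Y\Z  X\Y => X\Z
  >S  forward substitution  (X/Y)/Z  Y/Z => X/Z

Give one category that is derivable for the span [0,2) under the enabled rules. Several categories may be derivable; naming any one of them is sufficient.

S/PP

[0,3] S   >
  [0,2] S/PP   <
    [0,1] "read" : S
    [1,2] "some" : (S/PP)\S
  [2,3] "with" : PP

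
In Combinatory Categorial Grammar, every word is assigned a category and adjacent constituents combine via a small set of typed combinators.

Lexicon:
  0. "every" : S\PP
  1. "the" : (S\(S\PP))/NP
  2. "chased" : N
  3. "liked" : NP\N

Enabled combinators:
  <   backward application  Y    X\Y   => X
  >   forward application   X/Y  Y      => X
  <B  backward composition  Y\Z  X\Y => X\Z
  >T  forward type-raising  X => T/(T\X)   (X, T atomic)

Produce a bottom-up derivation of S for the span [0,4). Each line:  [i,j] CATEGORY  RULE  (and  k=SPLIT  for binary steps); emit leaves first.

[0,1] S\PP  lex  "every"
[1,2] (S\(S\PP))/NP  lex  "the"
[2,3] N  lex  "chased"
[2,3] NP/(NP\N)  >T
[3,4] NP\N  lex  "liked"
[2,4] NP  >  k=3
[1,4] S\(S\PP)  >  k=2
[0,4] S  <  k=1

[0,4] S   <
  [0,1] "every" : S\PP
  [1,4] S\(S\PP)   >
    [1,2] "the" : (S\(S\PP))/NP
    [2,4] NP   >
      [2,3] NP/(NP\N)   >T
        [2,3] "chased" : N
      [3,4] "liked" : NP\N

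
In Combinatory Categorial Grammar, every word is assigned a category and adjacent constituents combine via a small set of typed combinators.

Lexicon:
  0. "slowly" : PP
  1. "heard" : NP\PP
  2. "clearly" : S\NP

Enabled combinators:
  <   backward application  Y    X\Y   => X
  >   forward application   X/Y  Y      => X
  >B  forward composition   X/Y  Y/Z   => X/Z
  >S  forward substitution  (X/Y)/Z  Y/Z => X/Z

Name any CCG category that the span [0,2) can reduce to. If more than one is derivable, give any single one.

NP

[0,3] S   <
  [0,2] NP   <
    [0,1] "slowly" : PP
    [1,2] "heard" : NP\PP
  [2,3] "clearly" : S\NP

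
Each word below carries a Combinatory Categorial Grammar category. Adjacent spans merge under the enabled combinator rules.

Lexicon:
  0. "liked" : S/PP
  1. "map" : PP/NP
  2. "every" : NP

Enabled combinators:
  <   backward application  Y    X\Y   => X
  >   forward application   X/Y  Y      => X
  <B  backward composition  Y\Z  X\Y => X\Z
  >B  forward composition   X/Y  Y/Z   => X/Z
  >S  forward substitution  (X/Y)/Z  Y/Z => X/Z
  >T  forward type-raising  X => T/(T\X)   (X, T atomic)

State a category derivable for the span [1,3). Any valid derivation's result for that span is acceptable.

PP

[0,3] S   >
  [0,1] "liked" : S/PP
  [1,3] PP   >
    [1,2] "map" : PP/NP
    [2,3] "every" : NP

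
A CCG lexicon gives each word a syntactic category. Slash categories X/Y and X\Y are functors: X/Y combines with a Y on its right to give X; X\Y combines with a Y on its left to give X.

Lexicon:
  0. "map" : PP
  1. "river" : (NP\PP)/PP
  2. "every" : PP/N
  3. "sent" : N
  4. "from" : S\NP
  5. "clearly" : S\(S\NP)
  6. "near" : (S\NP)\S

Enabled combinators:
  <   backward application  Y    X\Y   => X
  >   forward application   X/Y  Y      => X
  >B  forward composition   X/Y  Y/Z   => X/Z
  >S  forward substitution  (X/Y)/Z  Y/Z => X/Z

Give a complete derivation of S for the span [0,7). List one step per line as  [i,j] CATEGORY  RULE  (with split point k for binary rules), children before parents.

[0,7] S   <
  [0,4] NP   <
    [0,1] "map" : PP
    [1,4] NP\PP   >
      [1,2] "river" : (NP\PP)/PP
      [2,4] PP   >
        [2,3] "every" : PP/N
        [3,4] "sent" : N
  [4,7] S\NP   <
    [4,6] S   <
      [4,5] "from" : S\NP
      [5,6] "clearly" : S\(S\NP)
    [6,7] "near" : (S\NP)\S

[0,1] PP  lex  "map"
[1,2] (NP\PP)/PP  lex  "river"
[2,3] PP/N  lex  "every"
[3,4] N  lex  "sent"
[2,4] PP  >  k=3
[1,4] NP\PP  >  k=2
[0,4] NP  <  k=1
[4,5] S\NP  lex  "from"
[5,6] S\(S\NP)  lex  "clearly"
[4,6] S  <  k=5
[6,7] (S\NP)\S  lex  "near"
[4,7] S\NP  <  k=6
[0,7] S  <  k=4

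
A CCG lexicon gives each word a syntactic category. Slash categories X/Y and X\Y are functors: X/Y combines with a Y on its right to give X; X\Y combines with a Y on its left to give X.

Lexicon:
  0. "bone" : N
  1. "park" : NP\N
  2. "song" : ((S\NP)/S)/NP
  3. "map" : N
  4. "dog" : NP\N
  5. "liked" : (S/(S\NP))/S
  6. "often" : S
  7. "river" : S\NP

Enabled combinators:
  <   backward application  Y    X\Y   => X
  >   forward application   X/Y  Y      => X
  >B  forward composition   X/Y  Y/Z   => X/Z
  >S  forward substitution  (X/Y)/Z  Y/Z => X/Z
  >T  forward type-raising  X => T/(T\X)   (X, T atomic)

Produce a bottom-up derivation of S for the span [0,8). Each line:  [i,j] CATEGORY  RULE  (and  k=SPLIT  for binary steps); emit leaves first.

[0,8] S   <
  [0,2] NP   <
    [0,1] "bone" : N
    [1,2] "park" : NP\N
  [2,8] S\NP   >
    [2,5] (S\NP)/S   >
      [2,3] "song" : ((S\NP)/S)/NP
      [3,5] NP   >
        [3,4] NP/(NP\N)   >T
          [3,4] "map" : N
        [4,5] "dog" : NP\N
    [5,8] S   >
      [5,7] S/(S\NP)   >
        [5,6] "liked" : (S/(S\NP))/S
        [6,7] "often" : S
      [7,8] "river" : S\NP

[0,1] N  lex  "bone"
[1,2] NP\N  lex  "park"
[0,2] NP  <  k=1
[2,3] ((S\NP)/S)/NP  lex  "song"
[3,4] N  lex  "map"
[3,4] NP/(NP\N)  >T
[4,5] NP\N  lex  "dog"
[3,5] NP  >  k=4
[2,5] (S\NP)/S  >  k=3
[5,6] (S/(S\NP))/S  lex  "liked"
[6,7] S  lex  "often"
[5,7] S/(S\NP)  >  k=6
[7,8] S\NP  lex  "river"
[5,8] S  >  k=7
[2,8] S\NP  >  k=5
[0,8] S  <  k=2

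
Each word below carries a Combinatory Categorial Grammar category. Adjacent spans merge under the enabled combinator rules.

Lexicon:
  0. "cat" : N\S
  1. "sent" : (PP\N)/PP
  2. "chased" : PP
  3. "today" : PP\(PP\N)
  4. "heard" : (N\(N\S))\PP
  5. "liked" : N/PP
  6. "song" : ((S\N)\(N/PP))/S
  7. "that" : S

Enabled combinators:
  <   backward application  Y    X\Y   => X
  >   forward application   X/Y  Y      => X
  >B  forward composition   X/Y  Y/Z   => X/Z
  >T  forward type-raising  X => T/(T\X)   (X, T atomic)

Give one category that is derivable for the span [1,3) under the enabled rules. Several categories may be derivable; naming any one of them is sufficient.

PP\N

[0,8] S   <
  [0,5] N   <
    [0,1] "cat" : N\S
    [1,5] N\(N\S)   <
      [1,4] PP   <
        [1,3] PP\N   >
          [1,2] "sent" : (PP\N)/PP
          [2,3] "chased" : PP
        [3,4] "today" : PP\(PP\N)
      [4,5] "heard" : (N\(N\S))\PP
  [5,8] S\N   <
    [5,6] "liked" : N/PP
    [6,8] (S\N)\(N/PP)   >
      [6,7] "song" : ((S\N)\(N/PP))/S
      [7,8] "that" : S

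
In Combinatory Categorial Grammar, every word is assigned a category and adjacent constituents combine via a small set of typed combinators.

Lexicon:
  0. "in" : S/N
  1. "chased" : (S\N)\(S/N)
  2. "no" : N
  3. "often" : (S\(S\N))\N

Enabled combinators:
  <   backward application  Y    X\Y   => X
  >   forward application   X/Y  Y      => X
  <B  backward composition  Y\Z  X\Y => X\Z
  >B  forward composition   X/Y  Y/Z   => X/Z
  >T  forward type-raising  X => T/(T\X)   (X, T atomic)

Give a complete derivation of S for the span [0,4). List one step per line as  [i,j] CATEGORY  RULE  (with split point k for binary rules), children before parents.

[0,4] S   <
  [0,2] S\N   <
    [0,1] "in" : S/N
    [1,2] "chased" : (S\N)\(S/N)
  [2,4] S\(S\N)   <
    [2,3] "no" : N
    [3,4] "often" : (S\(S\N))\N

[0,1] S/N  lex  "in"
[1,2] (S\N)\(S/N)  lex  "chased"
[0,2] S\N  <  k=1
[2,3] N  lex  "no"
[3,4] (S\(S\N))\N  lex  "often"
[2,4] S\(S\N)  <  k=3
[0,4] S  <  k=2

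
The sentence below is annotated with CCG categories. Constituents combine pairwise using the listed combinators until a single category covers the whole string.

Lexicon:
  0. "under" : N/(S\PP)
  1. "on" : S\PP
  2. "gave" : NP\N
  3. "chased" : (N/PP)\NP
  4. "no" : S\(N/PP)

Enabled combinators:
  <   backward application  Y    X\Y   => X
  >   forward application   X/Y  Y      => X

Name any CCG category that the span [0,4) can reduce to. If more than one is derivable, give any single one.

[0,5] S   <
  [0,4] N/PP   <
    [0,3] NP   <
      [0,2] N   >
        [0,1] "under" : N/(S\PP)
        [1,2] "on" : S\PP
      [2,3] "gave" : NP\N
    [3,4] "chased" : (N/PP)\NP
  [4,5] "no" : S\(N/PP)

N/PP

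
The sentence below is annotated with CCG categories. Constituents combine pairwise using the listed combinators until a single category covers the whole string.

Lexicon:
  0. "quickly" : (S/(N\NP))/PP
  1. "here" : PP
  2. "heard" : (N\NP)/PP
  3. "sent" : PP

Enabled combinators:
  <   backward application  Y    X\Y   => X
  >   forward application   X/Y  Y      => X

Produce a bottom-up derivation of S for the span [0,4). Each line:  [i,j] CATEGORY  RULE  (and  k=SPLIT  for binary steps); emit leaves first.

[0,4] S   >
  [0,2] S/(N\NP)   >
    [0,1] "quickly" : (S/(N\NP))/PP
    [1,2] "here" : PP
  [2,4] N\NP   >
    [2,3] "heard" : (N\NP)/PP
    [3,4] "sent" : PP

[0,1] (S/(N\NP))/PP  lex  "quickly"
[1,2] PP  lex  "here"
[0,2] S/(N\NP)  >  k=1
[2,3] (N\NP)/PP  lex  "heard"
[3,4] PP  lex  "sent"
[2,4] N\NP  >  k=3
[0,4] S  >  k=2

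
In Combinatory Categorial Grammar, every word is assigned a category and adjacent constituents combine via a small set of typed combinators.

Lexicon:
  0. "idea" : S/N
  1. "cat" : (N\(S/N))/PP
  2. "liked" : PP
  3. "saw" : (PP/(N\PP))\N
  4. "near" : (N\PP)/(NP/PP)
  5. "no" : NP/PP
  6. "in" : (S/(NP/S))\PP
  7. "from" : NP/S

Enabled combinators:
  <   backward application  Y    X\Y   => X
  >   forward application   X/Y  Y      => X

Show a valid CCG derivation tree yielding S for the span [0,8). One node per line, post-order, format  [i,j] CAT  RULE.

[0,1] S/N  lex  "idea"
[1,2] (N\(S/N))/PP  lex  "cat"
[2,3] PP  lex  "liked"
[1,3] N\(S/N)  >  k=2
[0,3] N  <  k=1
[3,4] (PP/(N\PP))\N  lex  "saw"
[0,4] PP/(N\PP)  <  k=3
[4,5] (N\PP)/(NP/PP)  lex  "near"
[5,6] NP/PP  lex  "no"
[4,6] N\PP  >  k=5
[0,6] PP  >  k=4
[6,7] (S/(NP/S))\PP  lex  "in"
[0,7] S/(NP/S)  <  k=6
[7,8] NP/S  lex  "from"
[0,8] S  >  k=7

[0,8] S   >
  [0,7] S/(NP/S)   <
    [0,6] PP   >
      [0,4] PP/(N\PP)   <
        [0,3] N   <
          [0,1] "idea" : S/N
          [1,3] N\(S/N)   >
            [1,2] "cat" : (N\(S/N))/PP
            [2,3] "liked" : PP
        [3,4] "saw" : (PP/(N\PP))\N
      [4,6] N\PP   >
        [4,5] "near" : (N\PP)/(NP/PP)
        [5,6] "no" : NP/PP
    [6,7] "in" : (S/(NP/S))\PP
  [7,8] "from" : NP/S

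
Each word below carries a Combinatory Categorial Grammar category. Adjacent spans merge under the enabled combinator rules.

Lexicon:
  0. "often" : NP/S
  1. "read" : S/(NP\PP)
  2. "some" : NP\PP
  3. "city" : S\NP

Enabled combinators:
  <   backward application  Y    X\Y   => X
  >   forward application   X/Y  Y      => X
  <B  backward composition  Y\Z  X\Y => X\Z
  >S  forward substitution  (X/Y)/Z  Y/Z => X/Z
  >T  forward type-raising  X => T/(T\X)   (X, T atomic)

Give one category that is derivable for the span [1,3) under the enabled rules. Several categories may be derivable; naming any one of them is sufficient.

[0,4] S   <
  [0,3] NP   >
    [0,1] "often" : NP/S
    [1,3] S   >
      [1,2] "read" : S/(NP\PP)
      [2,3] "some" : NP\PP
  [3,4] "city" : S\NP

S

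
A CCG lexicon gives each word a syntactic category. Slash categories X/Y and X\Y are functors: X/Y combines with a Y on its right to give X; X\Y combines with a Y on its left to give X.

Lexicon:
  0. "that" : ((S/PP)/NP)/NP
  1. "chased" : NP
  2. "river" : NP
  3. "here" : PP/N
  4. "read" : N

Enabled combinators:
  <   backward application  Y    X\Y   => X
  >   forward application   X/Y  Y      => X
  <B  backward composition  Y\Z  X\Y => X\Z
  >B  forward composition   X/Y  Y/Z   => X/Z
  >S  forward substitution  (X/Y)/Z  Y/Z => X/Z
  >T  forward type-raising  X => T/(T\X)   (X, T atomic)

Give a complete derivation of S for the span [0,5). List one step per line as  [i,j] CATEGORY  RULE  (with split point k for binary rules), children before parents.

[0,5] S   >
  [0,3] S/PP   >
    [0,2] (S/PP)/NP   >
      [0,1] "that" : ((S/PP)/NP)/NP
      [1,2] "chased" : NP
    [2,3] "river" : NP
  [3,5] PP   >
    [3,4] "here" : PP/N
    [4,5] "read" : N

[0,1] ((S/PP)/NP)/NP  lex  "that"
[1,2] NP  lex  "chased"
[0,2] (S/PP)/NP  >  k=1
[2,3] NP  lex  "river"
[0,3] S/PP  >  k=2
[3,4] PP/N  lex  "here"
[4,5] N  lex  "read"
[3,5] PP  >  k=4
[0,5] S  >  k=3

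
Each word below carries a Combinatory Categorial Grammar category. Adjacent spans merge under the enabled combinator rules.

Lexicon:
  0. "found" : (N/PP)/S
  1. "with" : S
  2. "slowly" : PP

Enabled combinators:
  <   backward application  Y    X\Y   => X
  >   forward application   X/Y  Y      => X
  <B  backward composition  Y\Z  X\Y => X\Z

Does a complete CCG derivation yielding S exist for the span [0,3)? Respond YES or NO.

NO

(N/PP)/S S PP
CKY chart[0,3] = {N}; S ∉ chart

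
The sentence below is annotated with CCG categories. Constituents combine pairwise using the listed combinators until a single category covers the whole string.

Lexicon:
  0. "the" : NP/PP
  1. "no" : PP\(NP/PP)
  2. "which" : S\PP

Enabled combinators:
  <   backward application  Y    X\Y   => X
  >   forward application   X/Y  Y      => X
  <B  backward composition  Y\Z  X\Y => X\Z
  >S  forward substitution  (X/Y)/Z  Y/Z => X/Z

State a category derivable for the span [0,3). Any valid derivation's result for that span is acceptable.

S

[0,3] S   <
  [0,2] PP   <
    [0,1] "the" : NP/PP
    [1,2] "no" : PP\(NP/PP)
  [2,3] "which" : S\PP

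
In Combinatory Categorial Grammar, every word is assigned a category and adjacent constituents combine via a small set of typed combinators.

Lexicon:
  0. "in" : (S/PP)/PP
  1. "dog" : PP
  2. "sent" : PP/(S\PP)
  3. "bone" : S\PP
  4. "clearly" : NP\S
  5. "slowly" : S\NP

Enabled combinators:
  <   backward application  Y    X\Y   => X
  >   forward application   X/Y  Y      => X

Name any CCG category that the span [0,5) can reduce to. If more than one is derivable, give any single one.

NP

[0,6] S   <
  [0,5] NP   <
    [0,4] S   >
      [0,2] S/PP   >
        [0,1] "in" : (S/PP)/PP
        [1,2] "dog" : PP
      [2,4] PP   >
        [2,3] "sent" : PP/(S\PP)
        [3,4] "bone" : S\PP
    [4,5] "clearly" : NP\S
  [5,6] "slowly" : S\NP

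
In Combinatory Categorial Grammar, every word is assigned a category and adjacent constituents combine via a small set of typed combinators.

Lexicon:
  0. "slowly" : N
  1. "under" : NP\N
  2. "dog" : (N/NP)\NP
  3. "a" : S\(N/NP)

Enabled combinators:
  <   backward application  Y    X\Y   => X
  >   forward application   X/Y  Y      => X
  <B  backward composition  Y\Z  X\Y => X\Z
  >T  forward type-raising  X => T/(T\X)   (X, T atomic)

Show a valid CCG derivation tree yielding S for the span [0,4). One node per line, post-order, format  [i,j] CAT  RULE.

[0,4] S   >
  [0,1] S/(S\N)   >T
    [0,1] "slowly" : N
  [1,4] S\N   <B
    [1,2] "under" : NP\N
    [2,4] S\NP   <B
      [2,3] "dog" : (N/NP)\NP
      [3,4] "a" : S\(N/NP)

[0,1] N  lex  "slowly"
[0,1] S/(S\N)  >T
[1,2] NP\N  lex  "under"
[2,3] (N/NP)\NP  lex  "dog"
[3,4] S\(N/NP)  lex  "a"
[2,4] S\NP  <B  k=3
[1,4] S\N  <B  k=2
[0,4] S  >  k=1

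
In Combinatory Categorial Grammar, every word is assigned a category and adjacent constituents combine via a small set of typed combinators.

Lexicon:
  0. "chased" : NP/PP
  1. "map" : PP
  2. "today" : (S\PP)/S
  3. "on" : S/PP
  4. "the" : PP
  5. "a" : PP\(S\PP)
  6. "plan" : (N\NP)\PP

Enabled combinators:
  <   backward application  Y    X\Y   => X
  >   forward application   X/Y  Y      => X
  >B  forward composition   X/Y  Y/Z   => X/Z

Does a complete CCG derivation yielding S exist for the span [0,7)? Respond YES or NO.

NO

NP/PP PP (S\PP)/S S/PP PP PP\(S\PP) (N\NP)\PP
CKY chart[0,7] = {N}; S ∉ chart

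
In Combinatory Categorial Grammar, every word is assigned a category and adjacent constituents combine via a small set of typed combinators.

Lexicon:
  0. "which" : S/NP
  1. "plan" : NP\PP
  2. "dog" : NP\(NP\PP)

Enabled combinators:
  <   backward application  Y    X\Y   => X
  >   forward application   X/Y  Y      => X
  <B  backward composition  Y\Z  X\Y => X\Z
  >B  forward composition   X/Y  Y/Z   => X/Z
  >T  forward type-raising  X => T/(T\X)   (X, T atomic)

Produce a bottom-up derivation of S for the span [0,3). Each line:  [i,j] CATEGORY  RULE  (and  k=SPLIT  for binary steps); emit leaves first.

[0,1] S/NP  lex  "which"
[1,2] NP\PP  lex  "plan"
[2,3] NP\(NP\PP)  lex  "dog"
[1,3] NP  <  k=2
[0,3] S  >  k=1

[0,3] S   >
  [0,1] "which" : S/NP
  [1,3] NP   <
    [1,2] "plan" : NP\PP
    [2,3] "dog" : NP\(NP\PP)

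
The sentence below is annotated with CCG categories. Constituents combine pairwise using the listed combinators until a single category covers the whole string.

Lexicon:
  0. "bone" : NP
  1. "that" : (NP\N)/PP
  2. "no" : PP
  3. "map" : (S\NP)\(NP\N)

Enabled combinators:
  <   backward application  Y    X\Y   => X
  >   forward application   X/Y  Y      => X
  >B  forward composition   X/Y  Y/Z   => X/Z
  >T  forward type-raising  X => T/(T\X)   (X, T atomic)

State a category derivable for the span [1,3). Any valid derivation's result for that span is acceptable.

[0,4] S   <
  [0,1] "bone" : NP
  [1,4] S\NP   <
    [1,3] NP\N   >
      [1,2] "that" : (NP\N)/PP
      [2,3] "no" : PP
    [3,4] "map" : (S\NP)\(NP\N)

NP\N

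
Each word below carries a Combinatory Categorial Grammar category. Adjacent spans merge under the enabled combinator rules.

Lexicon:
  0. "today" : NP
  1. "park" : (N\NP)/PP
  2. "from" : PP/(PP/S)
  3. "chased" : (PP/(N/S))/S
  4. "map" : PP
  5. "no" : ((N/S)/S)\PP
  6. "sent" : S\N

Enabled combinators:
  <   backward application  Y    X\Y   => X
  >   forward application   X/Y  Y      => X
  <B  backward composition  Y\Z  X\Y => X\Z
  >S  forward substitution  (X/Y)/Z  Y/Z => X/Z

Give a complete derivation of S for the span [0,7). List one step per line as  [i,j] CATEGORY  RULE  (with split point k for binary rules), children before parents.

[0,1] NP  lex  "today"
[1,2] (N\NP)/PP  lex  "park"
[2,3] PP/(PP/S)  lex  "from"
[3,4] (PP/(N/S))/S  lex  "chased"
[4,5] PP  lex  "map"
[5,6] ((N/S)/S)\PP  lex  "no"
[4,6] (N/S)/S  <  k=5
[3,6] PP/S  >S  k=4
[2,6] PP  >  k=3
[1,6] N\NP  >  k=2
[6,7] S\N  lex  "sent"
[1,7] S\NP  <B  k=6
[0,7] S  <  k=1

[0,7] S   <
  [0,1] "today" : NP
  [1,7] S\NP   <B
    [1,6] N\NP   >
      [1,2] "park" : (N\NP)/PP
      [2,6] PP   >
        [2,3] "from" : PP/(PP/S)
        [3,6] PP/S   >S
          [3,4] "chased" : (PP/(N/S))/S
          [4,6] (N/S)/S   <
            [4,5] "map" : PP
            [5,6] "no" : ((N/S)/S)\PP
    [6,7] "sent" : S\N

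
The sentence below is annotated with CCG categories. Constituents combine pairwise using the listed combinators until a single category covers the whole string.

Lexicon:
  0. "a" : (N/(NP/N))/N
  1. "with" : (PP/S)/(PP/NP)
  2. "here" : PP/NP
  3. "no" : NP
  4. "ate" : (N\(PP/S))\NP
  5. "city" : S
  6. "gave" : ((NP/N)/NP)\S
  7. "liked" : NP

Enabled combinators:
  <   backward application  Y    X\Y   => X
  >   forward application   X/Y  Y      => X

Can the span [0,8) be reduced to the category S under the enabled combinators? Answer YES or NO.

NO

(N/(NP/N))/N (PP/S)/(PP/NP) PP/NP NP (N\(PP/S))\NP S ((NP/N)/NP)\S NP
CKY chart[0,8] = {N}; S ∉ chart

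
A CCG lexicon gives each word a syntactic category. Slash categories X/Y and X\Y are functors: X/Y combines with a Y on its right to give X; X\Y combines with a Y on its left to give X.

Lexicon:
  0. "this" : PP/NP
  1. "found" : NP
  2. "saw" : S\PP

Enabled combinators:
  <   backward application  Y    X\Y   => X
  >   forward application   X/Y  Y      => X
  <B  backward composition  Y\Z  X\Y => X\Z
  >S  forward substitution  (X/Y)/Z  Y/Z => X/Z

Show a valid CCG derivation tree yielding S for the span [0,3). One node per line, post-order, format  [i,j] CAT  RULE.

[0,1] PP/NP  lex  "this"
[1,2] NP  lex  "found"
[0,2] PP  >  k=1
[2,3] S\PP  lex  "saw"
[0,3] S  <  k=2

[0,3] S   <
  [0,2] PP   >
    [0,1] "this" : PP/NP
    [1,2] "found" : NP
  [2,3] "saw" : S\PP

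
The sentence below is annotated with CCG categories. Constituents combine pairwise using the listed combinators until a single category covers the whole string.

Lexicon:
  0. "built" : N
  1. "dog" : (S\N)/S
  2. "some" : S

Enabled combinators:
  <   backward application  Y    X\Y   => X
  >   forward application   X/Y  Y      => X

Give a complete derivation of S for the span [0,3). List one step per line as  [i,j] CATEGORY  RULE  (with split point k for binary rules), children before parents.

[0,1] N  lex  "built"
[1,2] (S\N)/S  lex  "dog"
[2,3] S  lex  "some"
[1,3] S\N  >  k=2
[0,3] S  <  k=1

[0,3] S   <
  [0,1] "built" : N
  [1,3] S\N   >
    [1,2] "dog" : (S\N)/S
    [2,3] "some" : S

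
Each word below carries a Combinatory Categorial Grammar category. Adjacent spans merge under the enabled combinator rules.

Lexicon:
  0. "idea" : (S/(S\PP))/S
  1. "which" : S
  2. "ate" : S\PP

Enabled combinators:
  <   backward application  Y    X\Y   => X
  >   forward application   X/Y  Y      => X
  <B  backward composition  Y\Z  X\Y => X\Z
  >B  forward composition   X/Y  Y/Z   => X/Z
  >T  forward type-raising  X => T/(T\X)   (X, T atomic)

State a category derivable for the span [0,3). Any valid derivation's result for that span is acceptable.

S

[0,3] S   >
  [0,2] S/(S\PP)   >
    [0,1] "idea" : (S/(S\PP))/S
    [1,2] "which" : S
  [2,3] "ate" : S\PP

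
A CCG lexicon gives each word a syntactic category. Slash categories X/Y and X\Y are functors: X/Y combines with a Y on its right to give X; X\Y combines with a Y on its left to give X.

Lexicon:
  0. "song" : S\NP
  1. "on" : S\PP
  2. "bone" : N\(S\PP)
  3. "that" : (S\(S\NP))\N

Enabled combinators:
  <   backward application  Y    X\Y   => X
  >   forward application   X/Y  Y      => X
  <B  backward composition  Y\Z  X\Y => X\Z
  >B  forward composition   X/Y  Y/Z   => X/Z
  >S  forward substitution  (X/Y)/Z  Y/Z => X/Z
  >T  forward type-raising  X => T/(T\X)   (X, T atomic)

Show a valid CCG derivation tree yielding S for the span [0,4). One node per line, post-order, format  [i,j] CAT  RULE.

[0,4] S   <
  [0,1] "song" : S\NP
  [1,4] S\(S\NP)   <
    [1,3] N   <
      [1,2] "on" : S\PP
      [2,3] "bone" : N\(S\PP)
    [3,4] "that" : (S\(S\NP))\N

[0,1] S\NP  lex  "song"
[1,2] S\PP  lex  "on"
[2,3] N\(S\PP)  lex  "bone"
[1,3] N  <  k=2
[3,4] (S\(S\NP))\N  lex  "that"
[1,4] S\(S\NP)  <  k=3
[0,4] S  <  k=1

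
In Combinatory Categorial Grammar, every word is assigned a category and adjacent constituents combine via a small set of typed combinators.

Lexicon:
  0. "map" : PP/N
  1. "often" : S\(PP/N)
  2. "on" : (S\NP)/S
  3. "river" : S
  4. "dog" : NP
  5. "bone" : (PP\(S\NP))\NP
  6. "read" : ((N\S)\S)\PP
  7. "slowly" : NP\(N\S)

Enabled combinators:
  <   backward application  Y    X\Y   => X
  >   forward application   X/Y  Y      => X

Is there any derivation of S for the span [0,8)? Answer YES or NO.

PP/N S\(PP/N) (S\NP)/S S NP (PP\(S\NP))\NP ((N\S)\S)\PP NP\(N\S)
CKY chart[0,8] = {NP}; S ∉ chart

NO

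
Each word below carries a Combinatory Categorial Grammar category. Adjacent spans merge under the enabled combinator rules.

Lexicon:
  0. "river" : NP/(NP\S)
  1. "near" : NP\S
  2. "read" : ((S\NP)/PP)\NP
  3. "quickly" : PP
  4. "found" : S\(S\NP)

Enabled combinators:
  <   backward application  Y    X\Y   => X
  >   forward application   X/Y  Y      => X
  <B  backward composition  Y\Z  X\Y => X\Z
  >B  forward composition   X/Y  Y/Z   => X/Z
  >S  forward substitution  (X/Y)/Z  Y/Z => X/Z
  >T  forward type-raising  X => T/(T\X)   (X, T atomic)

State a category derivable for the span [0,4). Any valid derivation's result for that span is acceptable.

[0,5] S   <
  [0,4] S\NP   >
    [0,3] (S\NP)/PP   <
      [0,2] NP   >
        [0,1] "river" : NP/(NP\S)
        [1,2] "near" : NP\S
      [2,3] "read" : ((S\NP)/PP)\NP
    [3,4] "quickly" : PP
  [4,5] "found" : S\(S\NP)

S\NP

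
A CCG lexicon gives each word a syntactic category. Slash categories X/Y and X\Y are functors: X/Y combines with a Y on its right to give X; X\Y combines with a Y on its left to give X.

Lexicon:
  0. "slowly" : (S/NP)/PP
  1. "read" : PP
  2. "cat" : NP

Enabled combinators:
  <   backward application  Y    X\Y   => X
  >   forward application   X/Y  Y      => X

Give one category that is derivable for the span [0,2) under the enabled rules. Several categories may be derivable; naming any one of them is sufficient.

[0,3] S   >
  [0,2] S/NP   >
    [0,1] "slowly" : (S/NP)/PP
    [1,2] "read" : PP
  [2,3] "cat" : NP

S/NP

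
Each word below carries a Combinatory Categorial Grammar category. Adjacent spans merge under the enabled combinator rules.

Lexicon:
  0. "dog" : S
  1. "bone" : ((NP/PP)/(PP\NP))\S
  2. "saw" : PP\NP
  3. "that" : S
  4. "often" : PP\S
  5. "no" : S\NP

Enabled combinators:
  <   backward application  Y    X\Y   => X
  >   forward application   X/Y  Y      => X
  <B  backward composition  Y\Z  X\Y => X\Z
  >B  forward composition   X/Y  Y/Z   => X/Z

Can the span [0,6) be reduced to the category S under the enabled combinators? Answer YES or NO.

[0,6] S   <
  [0,5] NP   >
    [0,3] NP/PP   >
      [0,2] (NP/PP)/(PP\NP)   <
        [0,1] "dog" : S
        [1,2] "bone" : ((NP/PP)/(PP\NP))\S
      [2,3] "saw" : PP\NP
    [3,5] PP   <
      [3,4] "that" : S
      [4,5] "often" : PP\S
  [5,6] "no" : S\NP

YES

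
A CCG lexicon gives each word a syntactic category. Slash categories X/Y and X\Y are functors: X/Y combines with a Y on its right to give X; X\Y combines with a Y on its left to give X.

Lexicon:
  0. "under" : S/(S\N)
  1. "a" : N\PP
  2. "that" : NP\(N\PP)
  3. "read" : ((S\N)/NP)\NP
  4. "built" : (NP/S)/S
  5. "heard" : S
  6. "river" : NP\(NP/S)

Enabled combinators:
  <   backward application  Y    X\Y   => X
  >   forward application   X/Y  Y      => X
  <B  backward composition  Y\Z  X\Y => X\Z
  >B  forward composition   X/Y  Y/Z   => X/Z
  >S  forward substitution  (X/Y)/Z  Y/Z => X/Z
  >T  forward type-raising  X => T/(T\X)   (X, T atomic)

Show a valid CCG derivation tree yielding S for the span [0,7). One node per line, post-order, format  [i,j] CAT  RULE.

[0,7] S   >
  [0,1] "under" : S/(S\N)
  [1,7] S\N   >
    [1,4] (S\N)/NP   <
      [1,3] NP   <
        [1,2] "a" : N\PP
        [2,3] "that" : NP\(N\PP)
      [3,4] "read" : ((S\N)/NP)\NP
    [4,7] NP   <
      [4,6] NP/S   >
        [4,5] "built" : (NP/S)/S
        [5,6] "heard" : S
      [6,7] "river" : NP\(NP/S)

[0,1] S/(S\N)  lex  "under"
[1,2] N\PP  lex  "a"
[2,3] NP\(N\PP)  lex  "that"
[1,3] NP  <  k=2
[3,4] ((S\N)/NP)\NP  lex  "read"
[1,4] (S\N)/NP  <  k=3
[4,5] (NP/S)/S  lex  "built"
[5,6] S  lex  "heard"
[4,6] NP/S  >  k=5
[6,7] NP\(NP/S)  lex  "river"
[4,7] NP  <  k=6
[1,7] S\N  >  k=4
[0,7] S  >  k=1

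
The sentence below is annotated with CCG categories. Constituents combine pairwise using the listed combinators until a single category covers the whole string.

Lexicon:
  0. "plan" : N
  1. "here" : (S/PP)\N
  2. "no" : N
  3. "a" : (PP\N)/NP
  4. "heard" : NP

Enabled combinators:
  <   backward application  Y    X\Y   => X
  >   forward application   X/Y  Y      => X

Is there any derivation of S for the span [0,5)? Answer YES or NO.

YES

[0,5] S   >
  [0,2] S/PP   <
    [0,1] "plan" : N
    [1,2] "here" : (S/PP)\N
  [2,5] PP   <
    [2,3] "no" : N
    [3,5] PP\N   >
      [3,4] "a" : (PP\N)/NP
      [4,5] "heard" : NP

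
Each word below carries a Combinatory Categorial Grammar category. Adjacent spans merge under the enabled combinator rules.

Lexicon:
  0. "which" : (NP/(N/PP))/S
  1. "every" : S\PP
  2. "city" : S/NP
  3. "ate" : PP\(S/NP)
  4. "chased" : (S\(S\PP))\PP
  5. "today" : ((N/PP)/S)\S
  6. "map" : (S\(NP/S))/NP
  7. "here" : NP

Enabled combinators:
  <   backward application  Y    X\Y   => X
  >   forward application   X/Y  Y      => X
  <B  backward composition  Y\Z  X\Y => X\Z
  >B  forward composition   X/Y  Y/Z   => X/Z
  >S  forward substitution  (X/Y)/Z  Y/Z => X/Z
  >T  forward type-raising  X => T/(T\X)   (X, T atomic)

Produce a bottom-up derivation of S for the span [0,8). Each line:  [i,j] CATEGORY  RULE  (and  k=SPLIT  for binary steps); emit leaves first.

[0,1] (NP/(N/PP))/S  lex  "which"
[1,2] S\PP  lex  "every"
[2,3] S/NP  lex  "city"
[3,4] PP\(S/NP)  lex  "ate"
[2,4] PP  <  k=3
[4,5] (S\(S\PP))\PP  lex  "chased"
[2,5] S\(S\PP)  <  k=4
[1,5] S  <  k=2
[5,6] ((N/PP)/S)\S  lex  "today"
[1,6] (N/PP)/S  <  k=5
[0,6] NP/S  >S  k=1
[6,7] (S\(NP/S))/NP  lex  "map"
[7,8] NP  lex  "here"
[6,8] S\(NP/S)  >  k=7
[0,8] S  <  k=6

[0,8] S   <
  [0,6] NP/S   >S
    [0,1] "which" : (NP/(N/PP))/S
    [1,6] (N/PP)/S   <
      [1,5] S   <
        [1,2] "every" : S\PP
        [2,5] S\(S\PP)   <
          [2,4] PP   <
            [2,3] "city" : S/NP
            [3,4] "ate" : PP\(S/NP)
          [4,5] "chased" : (S\(S\PP))\PP
      [5,6] "today" : ((N/PP)/S)\S
  [6,8] S\(NP/S)   >
    [6,7] "map" : (S\(NP/S))/NP
    [7,8] "here" : NP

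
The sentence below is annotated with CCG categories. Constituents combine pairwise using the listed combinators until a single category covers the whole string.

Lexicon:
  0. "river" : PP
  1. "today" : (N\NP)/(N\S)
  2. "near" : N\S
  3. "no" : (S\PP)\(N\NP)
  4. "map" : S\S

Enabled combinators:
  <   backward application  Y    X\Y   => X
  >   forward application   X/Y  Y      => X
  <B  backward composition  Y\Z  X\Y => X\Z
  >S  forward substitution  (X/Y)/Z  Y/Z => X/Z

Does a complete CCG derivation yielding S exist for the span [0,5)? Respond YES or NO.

[0,5] S   <
  [0,1] "river" : PP
  [1,5] S\PP   <B
    [1,4] S\PP   <
      [1,3] N\NP   >
        [1,2] "today" : (N\NP)/(N\S)
        [2,3] "near" : N\S
      [3,4] "no" : (S\PP)\(N\NP)
    [4,5] "map" : S\S

YES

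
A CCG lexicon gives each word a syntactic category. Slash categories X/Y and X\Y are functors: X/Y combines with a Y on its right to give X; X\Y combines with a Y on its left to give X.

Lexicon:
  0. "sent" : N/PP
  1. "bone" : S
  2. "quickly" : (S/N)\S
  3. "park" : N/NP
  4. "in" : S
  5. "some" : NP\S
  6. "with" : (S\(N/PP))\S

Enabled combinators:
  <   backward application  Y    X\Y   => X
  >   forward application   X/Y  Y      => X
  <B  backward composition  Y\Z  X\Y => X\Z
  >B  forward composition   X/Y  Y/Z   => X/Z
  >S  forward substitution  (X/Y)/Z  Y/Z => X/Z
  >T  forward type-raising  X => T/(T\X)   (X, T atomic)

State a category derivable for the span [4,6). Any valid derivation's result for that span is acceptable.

NP

[0,7] S   <
  [0,1] "sent" : N/PP
  [1,7] S\(N/PP)   <
    [1,6] S   >
      [1,3] S/N   <
        [1,2] "bone" : S
        [2,3] "quickly" : (S/N)\S
      [3,6] N   >
        [3,4] "park" : N/NP
        [4,6] NP   <
          [4,5] "in" : S
          [5,6] "some" : NP\S
    [6,7] "with" : (S\(N/PP))\S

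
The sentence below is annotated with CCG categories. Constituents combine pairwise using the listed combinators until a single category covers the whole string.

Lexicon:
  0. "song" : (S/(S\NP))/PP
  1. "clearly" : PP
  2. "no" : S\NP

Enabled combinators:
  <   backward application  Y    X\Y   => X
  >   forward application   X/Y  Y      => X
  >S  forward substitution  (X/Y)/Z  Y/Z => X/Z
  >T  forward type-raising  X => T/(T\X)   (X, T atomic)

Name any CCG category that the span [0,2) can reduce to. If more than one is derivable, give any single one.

S/(S\NP)

[0,3] S   >
  [0,2] S/(S\NP)   >
    [0,1] "song" : (S/(S\NP))/PP
    [1,2] "clearly" : PP
  [2,3] "no" : S\NP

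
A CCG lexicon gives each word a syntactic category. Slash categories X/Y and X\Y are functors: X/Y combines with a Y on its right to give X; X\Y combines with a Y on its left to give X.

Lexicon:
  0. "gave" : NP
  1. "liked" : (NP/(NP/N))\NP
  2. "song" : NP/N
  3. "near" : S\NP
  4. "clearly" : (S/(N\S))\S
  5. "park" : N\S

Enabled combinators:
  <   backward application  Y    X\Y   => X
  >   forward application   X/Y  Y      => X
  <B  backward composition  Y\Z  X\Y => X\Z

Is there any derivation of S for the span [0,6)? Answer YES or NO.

[0,6] S   >
  [0,5] S/(N\S)   <
    [0,4] S   <
      [0,3] NP   >
        [0,2] NP/(NP/N)   <
          [0,1] "gave" : NP
          [1,2] "liked" : (NP/(NP/N))\NP
        [2,3] "song" : NP/N
      [3,4] "near" : S\NP
    [4,5] "clearly" : (S/(N\S))\S
  [5,6] "park" : N\S

YES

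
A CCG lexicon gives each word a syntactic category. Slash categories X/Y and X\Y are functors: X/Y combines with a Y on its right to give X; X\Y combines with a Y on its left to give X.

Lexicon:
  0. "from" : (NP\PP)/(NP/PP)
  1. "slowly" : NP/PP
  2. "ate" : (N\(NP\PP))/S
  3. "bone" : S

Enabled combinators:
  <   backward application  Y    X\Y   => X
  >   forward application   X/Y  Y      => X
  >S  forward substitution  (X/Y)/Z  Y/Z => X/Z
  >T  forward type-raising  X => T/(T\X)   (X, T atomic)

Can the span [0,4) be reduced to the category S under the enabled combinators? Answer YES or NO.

(NP\PP)/(NP/PP) NP/PP (N\(NP\PP))/S S
CKY chart[0,4] = {N, N/(N\N), NP/(NP\N), PP/(PP\N), S/(S\N)}; S ∉ chart

NO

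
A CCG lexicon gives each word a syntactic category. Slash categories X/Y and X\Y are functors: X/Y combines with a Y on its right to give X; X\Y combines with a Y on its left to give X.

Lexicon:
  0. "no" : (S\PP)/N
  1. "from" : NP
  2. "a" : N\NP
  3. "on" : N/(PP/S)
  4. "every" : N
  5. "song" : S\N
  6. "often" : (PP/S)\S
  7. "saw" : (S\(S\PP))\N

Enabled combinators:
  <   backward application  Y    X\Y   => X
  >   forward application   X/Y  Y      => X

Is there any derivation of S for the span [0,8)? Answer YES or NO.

YES

[0,8] S   <
  [0,3] S\PP   >
    [0,1] "no" : (S\PP)/N
    [1,3] N   <
      [1,2] "from" : NP
      [2,3] "a" : N\NP
  [3,8] S\(S\PP)   <
    [3,7] N   >
      [3,4] "on" : N/(PP/S)
      [4,7] PP/S   <
        [4,6] S   <
          [4,5] "every" : N
          [5,6] "song" : S\N
        [6,7] "often" : (PP/S)\S
    [7,8] "saw" : (S\(S\PP))\N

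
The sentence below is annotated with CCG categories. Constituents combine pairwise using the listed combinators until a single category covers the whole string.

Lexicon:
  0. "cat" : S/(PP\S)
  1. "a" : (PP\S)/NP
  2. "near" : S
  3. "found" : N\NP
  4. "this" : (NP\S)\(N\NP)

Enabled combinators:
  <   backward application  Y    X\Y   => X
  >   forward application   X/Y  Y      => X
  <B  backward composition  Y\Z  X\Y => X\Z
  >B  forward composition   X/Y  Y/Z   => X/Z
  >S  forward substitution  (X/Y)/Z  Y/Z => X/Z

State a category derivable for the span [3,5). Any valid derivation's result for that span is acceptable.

[0,5] S   >
  [0,2] S/NP   >B
    [0,1] "cat" : S/(PP\S)
    [1,2] "a" : (PP\S)/NP
  [2,5] NP   <
    [2,3] "near" : S
    [3,5] NP\S   <
      [3,4] "found" : N\NP
      [4,5] "this" : (NP\S)\(N\NP)

NP\S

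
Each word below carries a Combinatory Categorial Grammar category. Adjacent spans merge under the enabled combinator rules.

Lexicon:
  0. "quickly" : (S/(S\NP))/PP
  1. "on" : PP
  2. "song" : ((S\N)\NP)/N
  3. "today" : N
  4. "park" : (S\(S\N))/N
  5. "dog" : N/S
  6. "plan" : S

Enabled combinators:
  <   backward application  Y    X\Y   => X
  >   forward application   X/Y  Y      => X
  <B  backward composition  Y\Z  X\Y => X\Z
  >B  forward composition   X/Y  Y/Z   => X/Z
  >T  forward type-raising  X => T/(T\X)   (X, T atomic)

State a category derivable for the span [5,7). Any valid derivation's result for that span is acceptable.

[0,7] S   >
  [0,2] S/(S\NP)   >
    [0,1] "quickly" : (S/(S\NP))/PP
    [1,2] "on" : PP
  [2,7] S\NP   <B
    [2,4] (S\N)\NP   >
      [2,3] "song" : ((S\N)\NP)/N
      [3,4] "today" : N
    [4,7] S\(S\N)   >
      [4,5] "park" : (S\(S\N))/N
      [5,7] N   >
        [5,6] "dog" : N/S
        [6,7] "plan" : S

N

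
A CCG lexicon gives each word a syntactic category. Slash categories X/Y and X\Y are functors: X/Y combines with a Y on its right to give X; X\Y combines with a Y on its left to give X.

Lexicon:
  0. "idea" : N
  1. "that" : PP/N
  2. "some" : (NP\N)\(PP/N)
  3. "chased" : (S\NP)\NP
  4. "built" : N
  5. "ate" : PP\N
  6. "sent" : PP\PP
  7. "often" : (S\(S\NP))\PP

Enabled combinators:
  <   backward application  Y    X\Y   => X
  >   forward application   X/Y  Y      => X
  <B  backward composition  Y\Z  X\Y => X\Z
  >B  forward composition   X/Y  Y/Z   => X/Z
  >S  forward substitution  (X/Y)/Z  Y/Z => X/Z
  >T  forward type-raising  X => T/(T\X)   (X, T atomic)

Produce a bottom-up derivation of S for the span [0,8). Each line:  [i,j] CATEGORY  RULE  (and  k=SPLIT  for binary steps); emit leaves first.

[0,1] N  lex  "idea"
[1,2] PP/N  lex  "that"
[2,3] (NP\N)\(PP/N)  lex  "some"
[1,3] NP\N  <  k=2
[0,3] NP  <  k=1
[3,4] (S\NP)\NP  lex  "chased"
[0,4] S\NP  <  k=3
[4,5] N  lex  "built"
[4,5] PP/(PP\N)  >T
[5,6] PP\N  lex  "ate"
[6,7] PP\PP  lex  "sent"
[5,7] PP\N  <B  k=6
[4,7] PP  >  k=5
[7,8] (S\(S\NP))\PP  lex  "often"
[4,8] S\(S\NP)  <  k=7
[0,8] S  <  k=4

[0,8] S   <
  [0,4] S\NP   <
    [0,3] NP   <
      [0,1] "idea" : N
      [1,3] NP\N   <
        [1,2] "that" : PP/N
        [2,3] "some" : (NP\N)\(PP/N)
    [3,4] "chased" : (S\NP)\NP
  [4,8] S\(S\NP)   <
    [4,7] PP   >
      [4,5] PP/(PP\N)   >T
        [4,5] "built" : N
      [5,7] PP\N   <B
        [5,6] "ate" : PP\N
        [6,7] "sent" : PP\PP
    [7,8] "often" : (S\(S\NP))\PP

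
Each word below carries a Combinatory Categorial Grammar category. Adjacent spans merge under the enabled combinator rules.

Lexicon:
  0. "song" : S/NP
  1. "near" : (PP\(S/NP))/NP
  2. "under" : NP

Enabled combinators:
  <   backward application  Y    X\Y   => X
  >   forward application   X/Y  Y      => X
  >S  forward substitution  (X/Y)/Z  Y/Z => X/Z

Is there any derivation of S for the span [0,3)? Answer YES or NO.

S/NP (PP\(S/NP))/NP NP
CKY chart[0,3] = {PP}; S ∉ chart

NO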